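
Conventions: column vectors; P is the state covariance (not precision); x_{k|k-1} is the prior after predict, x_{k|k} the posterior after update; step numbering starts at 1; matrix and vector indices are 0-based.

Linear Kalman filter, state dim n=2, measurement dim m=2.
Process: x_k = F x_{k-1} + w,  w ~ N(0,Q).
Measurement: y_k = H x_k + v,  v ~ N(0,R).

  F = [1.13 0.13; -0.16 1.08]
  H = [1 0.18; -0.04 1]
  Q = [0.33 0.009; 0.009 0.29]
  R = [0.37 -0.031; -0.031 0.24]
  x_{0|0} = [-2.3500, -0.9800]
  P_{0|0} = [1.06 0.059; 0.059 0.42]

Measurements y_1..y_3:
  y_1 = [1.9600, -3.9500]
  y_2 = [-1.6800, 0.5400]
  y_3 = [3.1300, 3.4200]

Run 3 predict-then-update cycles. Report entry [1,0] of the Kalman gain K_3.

step 1: x^-=[-2.7829, -0.6824]  P^-=[1.7079 -0.0529; -0.0529 0.7866]  S=[2.0844 -0.0102; -0.0102 1.0336]  K=[0.8143 -0.1092; 0.0463 0.7636]  nu=[4.8657, -3.3789]  x^+=[1.5482, -3.0371]  P^+=[0.3117 -0.0390; -0.0390 0.1803]
step 2: x^-=[1.3547, -3.5278]  P^-=[0.7196 -0.0688; -0.0688 0.5217]  S=[1.0817 -0.0342; -0.0342 0.7684]  K=[0.6507 -0.0981; 0.0448 0.6846]  nu=[-2.3997, 4.1220]  x^+=[-0.6109, -0.8136]  P^+=[0.2499 -0.0337; -0.0337 0.1616]
step 3: x^-=[-0.7961, -0.7810]  P^-=[0.6419 -0.0539; -0.0539 0.4965]  S=[1.0085 -0.0209; -0.0209 0.7418]  K=[0.6250 -0.0897; 0.0491 0.6736]  nu=[4.0667, 4.1691]  x^+=[1.3712, 2.2267]  P^+=[0.2397 -0.0313; -0.0313 0.1589]

K[1,0] = 0.0491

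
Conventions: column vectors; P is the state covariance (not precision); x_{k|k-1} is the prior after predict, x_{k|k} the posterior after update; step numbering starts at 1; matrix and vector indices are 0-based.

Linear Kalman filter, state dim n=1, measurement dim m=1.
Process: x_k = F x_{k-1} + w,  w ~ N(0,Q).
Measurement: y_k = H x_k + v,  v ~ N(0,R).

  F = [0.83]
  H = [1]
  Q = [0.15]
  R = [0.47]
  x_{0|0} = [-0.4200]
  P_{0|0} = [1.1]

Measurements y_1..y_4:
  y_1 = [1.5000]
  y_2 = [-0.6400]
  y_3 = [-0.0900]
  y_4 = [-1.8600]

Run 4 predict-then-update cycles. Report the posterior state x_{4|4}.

step 1: x^-=[-0.3486]  P^-=[0.9078]  S=[1.3778]  K=[0.6589]  nu=[1.8486]  x^+=[0.8694]  P^+=[0.3097]
step 2: x^-=[0.7216]  P^-=[0.3633]  S=[0.8333]  K=[0.4360]  nu=[-1.3616]  x^+=[0.1279]  P^+=[0.2049]
step 3: x^-=[0.1062]  P^-=[0.2912]  S=[0.7612]  K=[0.3825]  nu=[-0.1962]  x^+=[0.0311]  P^+=[0.1798]
step 4: x^-=[0.0258]  P^-=[0.2739]  S=[0.7439]  K=[0.3682]  nu=[-1.8858]  x^+=[-0.6684]  P^+=[0.1730]

x_post = [-0.6684]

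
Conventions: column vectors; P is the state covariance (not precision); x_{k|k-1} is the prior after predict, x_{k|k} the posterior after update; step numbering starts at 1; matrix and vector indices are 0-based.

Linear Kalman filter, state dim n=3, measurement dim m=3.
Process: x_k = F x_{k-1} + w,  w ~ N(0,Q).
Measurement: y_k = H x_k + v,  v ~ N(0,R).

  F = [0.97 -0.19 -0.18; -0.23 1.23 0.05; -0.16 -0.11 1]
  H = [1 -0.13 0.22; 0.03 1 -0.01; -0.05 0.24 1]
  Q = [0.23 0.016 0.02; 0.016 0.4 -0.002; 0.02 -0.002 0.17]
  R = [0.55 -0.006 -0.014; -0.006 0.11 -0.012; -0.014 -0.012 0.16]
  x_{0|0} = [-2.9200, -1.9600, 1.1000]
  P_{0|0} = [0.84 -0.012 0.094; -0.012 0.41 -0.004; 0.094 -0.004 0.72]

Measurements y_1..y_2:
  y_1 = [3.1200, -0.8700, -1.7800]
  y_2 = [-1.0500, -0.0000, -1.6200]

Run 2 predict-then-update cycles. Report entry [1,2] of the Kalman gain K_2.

K[1,2] = 0.0653

step 1: x^-=[-2.6580, -1.6842, 1.7828]  P^-=[1.0298 -0.2792 -0.1359; -0.2792 1.0707 -0.0158; -0.1359 -0.0158 0.8868]  S=[1.6545 -0.3974 -0.1058; -0.3974 1.1653 0.2266; -0.1058 0.2266 1.1238]  K=[0.6234 0.0347 -0.1747; -0.0384 0.8901 0.0439; 0.0495 -0.1693 0.8306]  nu=[5.1668, 0.9118, -3.2915]  x^+=[1.1698, -1.2156, -0.8499]  P^+=[0.3479 -0.0084 -0.0177; -0.0084 0.0976 -0.0270; -0.0177 -0.0270 0.1398]
step 2: x^-=[1.5186, -1.8067, -0.9034]  P^-=[0.5729 -0.0915 -0.0695; -0.0915 0.5683 -0.0228; -0.0695 -0.0228 0.3312]  S=[1.1430 -0.1594 -0.0771; -0.1594 0.6738 0.0993; -0.0771 0.0993 0.5236]  K=[0.4915 0.0310 -0.1630; -0.0299 0.8229 0.0653; 0.0316 -0.1313 0.6583]  nu=[-2.6047, 1.7521, -0.2071]  x^+=[0.3264, -0.3004, -1.3521]  P^+=[0.2756 -0.0060 -0.0181; -0.0060 0.0899 -0.0209; -0.0181 -0.0209 0.1106]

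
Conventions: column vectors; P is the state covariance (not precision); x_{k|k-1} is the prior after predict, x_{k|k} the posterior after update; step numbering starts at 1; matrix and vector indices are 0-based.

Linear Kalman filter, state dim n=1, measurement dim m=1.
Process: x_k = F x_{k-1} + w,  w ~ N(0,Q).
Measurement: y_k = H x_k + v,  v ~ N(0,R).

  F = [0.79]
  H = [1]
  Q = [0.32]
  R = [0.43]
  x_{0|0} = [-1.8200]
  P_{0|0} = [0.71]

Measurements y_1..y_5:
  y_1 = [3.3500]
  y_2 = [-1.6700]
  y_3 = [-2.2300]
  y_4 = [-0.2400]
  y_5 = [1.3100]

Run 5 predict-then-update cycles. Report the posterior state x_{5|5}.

step 1: x^-=[-1.4378]  P^-=[0.7631]  S=[1.1931]  K=[0.6396]  nu=[4.7878]  x^+=[1.6245]  P^+=[0.2750]
step 2: x^-=[1.2833]  P^-=[0.4916]  S=[0.9216]  K=[0.5334]  nu=[-2.9533]  x^+=[-0.2921]  P^+=[0.2294]
step 3: x^-=[-0.2308]  P^-=[0.4632]  S=[0.8932]  K=[0.5186]  nu=[-1.9992]  x^+=[-1.2675]  P^+=[0.2230]
step 4: x^-=[-1.0013]  P^-=[0.4592]  S=[0.8892]  K=[0.5164]  nu=[0.7613]  x^+=[-0.6082]  P^+=[0.2221]
step 5: x^-=[-0.4805]  P^-=[0.4586]  S=[0.8886]  K=[0.5161]  nu=[1.7905]  x^+=[0.4436]  P^+=[0.2219]

x_post = [0.4436]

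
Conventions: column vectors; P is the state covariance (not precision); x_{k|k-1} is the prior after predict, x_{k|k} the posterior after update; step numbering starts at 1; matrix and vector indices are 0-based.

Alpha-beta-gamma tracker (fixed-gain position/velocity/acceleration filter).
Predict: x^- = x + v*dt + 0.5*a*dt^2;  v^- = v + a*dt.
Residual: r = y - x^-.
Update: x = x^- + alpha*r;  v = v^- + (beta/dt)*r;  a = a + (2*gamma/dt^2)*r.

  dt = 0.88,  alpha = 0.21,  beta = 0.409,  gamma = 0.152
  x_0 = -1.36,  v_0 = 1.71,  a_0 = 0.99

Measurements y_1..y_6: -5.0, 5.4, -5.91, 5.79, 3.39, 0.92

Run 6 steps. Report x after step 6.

step 1: x_pred=0.5281  r=-5.5281  x^+=-0.6328  v^+=0.0119  a^+=-1.1801
step 2: x_pred=-1.0793  r=6.4793  x^+=0.2814  v^+=1.9848  a^+=1.3634
step 3: x_pred=2.5559  r=-8.4659  x^+=0.7780  v^+=-0.7502  a^+=-1.9600
step 4: x_pred=-0.6410  r=6.4310  x^+=0.7095  v^+=0.5140  a^+=0.5646
step 5: x_pred=1.3804  r=2.0096  x^+=1.8024  v^+=1.9448  a^+=1.3535
step 6: x_pred=4.0380  r=-3.1180  x^+=3.3832  v^+=1.6868  a^+=0.1295

x_post = 3.3832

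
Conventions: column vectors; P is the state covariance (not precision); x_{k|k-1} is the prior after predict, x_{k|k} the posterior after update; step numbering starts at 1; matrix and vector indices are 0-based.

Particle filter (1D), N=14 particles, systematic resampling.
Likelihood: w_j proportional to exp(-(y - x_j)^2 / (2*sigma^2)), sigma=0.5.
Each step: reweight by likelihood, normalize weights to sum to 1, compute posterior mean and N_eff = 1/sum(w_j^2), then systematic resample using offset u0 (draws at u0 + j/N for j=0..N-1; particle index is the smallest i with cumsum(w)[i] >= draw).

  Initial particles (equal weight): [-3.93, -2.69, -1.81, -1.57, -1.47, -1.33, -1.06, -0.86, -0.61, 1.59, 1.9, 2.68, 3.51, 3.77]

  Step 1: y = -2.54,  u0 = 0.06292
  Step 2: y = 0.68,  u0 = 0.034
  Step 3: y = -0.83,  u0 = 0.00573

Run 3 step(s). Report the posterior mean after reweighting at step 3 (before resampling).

step 1: w=[0.0128, 0.5811, 0.2094, 0.0926, 0.0616, 0.0325, 0.0076, 0.0021, 0.0004, 0.0000, 0.0000, 0.0000, 0.0000, 0.0000]  mean=-2.2815  Neff=2.5306  idx=[1, 1, 1, 1, 1, 1, 1, 1, 2, 2, 2, 3, 4, 6]
step 2: w=[0.0000, 0.0000, 0.0000, 0.0000, 0.0000, 0.0000, 0.0000, 0.0000, 0.0017, 0.0017, 0.0017, 0.0161, 0.0387, 0.9403]  mean=-1.0878  Neff=1.1288  idx=[12, 13, 13, 13, 13, 13, 13, 13, 13, 13, 13, 13, 13, 13]
step 3: w=[0.0363, 0.0741, 0.0741, 0.0741, 0.0741, 0.0741, 0.0741, 0.0741, 0.0741, 0.0741, 0.0741, 0.0741, 0.0741, 0.0741]  mean=-1.0749  Neff=13.7446  idx=[0, 1, 2, 3, 4, 5, 6, 7, 8, 9, 10, 11, 12, 13]

post_mean = -1.0749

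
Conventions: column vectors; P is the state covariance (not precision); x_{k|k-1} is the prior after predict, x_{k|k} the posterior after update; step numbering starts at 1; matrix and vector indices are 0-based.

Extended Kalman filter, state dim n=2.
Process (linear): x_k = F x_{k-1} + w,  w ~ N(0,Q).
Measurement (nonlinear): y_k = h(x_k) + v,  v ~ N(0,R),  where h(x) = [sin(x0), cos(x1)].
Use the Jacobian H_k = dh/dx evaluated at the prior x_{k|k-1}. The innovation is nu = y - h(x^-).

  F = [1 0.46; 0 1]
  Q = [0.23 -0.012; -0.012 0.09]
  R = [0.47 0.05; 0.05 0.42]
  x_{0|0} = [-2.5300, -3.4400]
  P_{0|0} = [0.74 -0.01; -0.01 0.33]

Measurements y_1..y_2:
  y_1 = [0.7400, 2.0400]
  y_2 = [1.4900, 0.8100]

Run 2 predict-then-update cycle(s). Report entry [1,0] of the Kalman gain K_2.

step 1: x^-=[-4.1124, -3.4400]  P^-=[1.0306 0.1298; 0.1298 0.4200]  H_jac=[-0.5646 0.0000; 0.0000 -0.2940]  S=[0.7986 0.0715; 0.0715 0.4563]  K=[-0.7315 0.0311; -0.0685 -0.2599]  nu=[-0.0853, 2.9958]  x^+=[-3.9569, -4.2127]  P^+=[0.6061 0.0800; 0.0800 0.3829]
step 2: x^-=[-5.8947, -4.2127]  P^-=[0.9908 0.2442; 0.2442 0.4729]  H_jac=[0.9255 0.0000; 0.0000 -0.8777]  S=[1.3187 -0.1483; -0.1483 0.7843]  K=[0.6791 -0.1448; 0.1143 -0.5076]  nu=[1.1112, 1.2892]  x^+=[-5.3268, -4.7401]  P^+=[0.3370 0.0306; 0.0306 0.2364]

K[1,0] = 0.1143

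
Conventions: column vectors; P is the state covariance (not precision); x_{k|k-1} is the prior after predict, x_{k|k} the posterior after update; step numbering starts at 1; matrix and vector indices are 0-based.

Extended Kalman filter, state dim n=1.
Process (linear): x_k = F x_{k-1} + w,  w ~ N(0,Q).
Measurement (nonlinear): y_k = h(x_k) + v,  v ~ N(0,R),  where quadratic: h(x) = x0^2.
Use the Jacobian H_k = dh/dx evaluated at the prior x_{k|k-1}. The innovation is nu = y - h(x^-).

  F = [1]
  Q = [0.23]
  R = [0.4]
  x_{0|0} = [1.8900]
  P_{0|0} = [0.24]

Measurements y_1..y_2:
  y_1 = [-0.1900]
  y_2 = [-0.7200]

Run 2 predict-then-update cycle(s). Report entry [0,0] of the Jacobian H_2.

step 1: x^-=[1.8900]  P^-=[0.4700]  H_jac=[3.7800]  S=[7.1155]  K=[0.2497]  nu=[-3.7621]  x^+=[0.9507]  P^+=[0.0264]
step 2: x^-=[0.9507]  P^-=[0.2564]  H_jac=[1.9014]  S=[1.3270]  K=[0.3674]  nu=[-1.6238]  x^+=[0.3541]  P^+=[0.0773]

H_jac[0,0] = 1.9014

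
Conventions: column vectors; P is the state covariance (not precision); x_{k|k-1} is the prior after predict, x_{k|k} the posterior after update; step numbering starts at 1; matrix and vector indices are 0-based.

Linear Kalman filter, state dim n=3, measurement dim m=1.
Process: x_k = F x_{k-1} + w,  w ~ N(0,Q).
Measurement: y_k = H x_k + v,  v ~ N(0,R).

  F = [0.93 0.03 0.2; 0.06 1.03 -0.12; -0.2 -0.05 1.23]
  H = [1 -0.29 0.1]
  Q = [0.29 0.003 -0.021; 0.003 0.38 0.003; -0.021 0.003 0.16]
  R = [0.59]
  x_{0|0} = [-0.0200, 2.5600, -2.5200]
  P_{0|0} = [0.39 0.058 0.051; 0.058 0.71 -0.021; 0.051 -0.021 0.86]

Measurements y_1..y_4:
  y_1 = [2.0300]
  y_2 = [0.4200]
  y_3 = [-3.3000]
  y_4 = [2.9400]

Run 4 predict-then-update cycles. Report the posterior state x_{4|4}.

x_post = [1.2635, 2.0676, -1.5656]

step 1: x^-=[-0.4458, 2.9380, -3.2236]  P^-=[0.6843 0.0724 0.1696; 0.0724 1.1587 -0.1990; 0.1696 -0.1990 1.4571]  S=[1.3898]  K=[0.4895; -0.2040; 0.2684]  nu=[3.6502]  x^+=[1.3409, 2.1934, -2.2437]  P^+=[0.3513 0.2112 -0.0130; 0.2112 1.1008 -0.1229; -0.0130 -0.1229 1.3570]
step 2: x^-=[0.8641, 2.6089, -3.1377]  P^-=[0.6546 0.2031 0.2171; 0.2031 1.6253 -0.4601; 0.2171 -0.4601 2.2555]  S=[1.3562]  K=[0.4553; -0.2317; 0.4248]  nu=[0.6263]  x^+=[1.1492, 2.4638, -2.8716]  P^+=[0.3735 0.3462 -0.0452; 0.3462 1.5525 -0.3266; -0.0452 -0.3266 2.0108]
step 3: x^-=[0.5683, 2.9512, -3.8851]  P^-=[0.6935 0.2942 0.3250; 0.2942 2.1815 -0.8707; 0.3250 -0.8707 3.2902]  S=[1.4447]  K=[0.4435; -0.2945; 0.6275]  nu=[-2.6240]  x^+=[-0.5953, 3.7241, -5.5316]  P^+=[0.4094 0.4829 -0.0770; 0.4829 2.0562 -0.6037; -0.0770 -0.6037 2.7214]
step 4: x^-=[-1.5482, 4.4639, -6.8711]  P^-=[0.7458 0.3730 0.4427; 0.3730 2.8121 -1.3864; 0.4427 -1.3864 4.4205]  S=[1.5692]  K=[0.4346; -0.3704; 0.8200]  nu=[6.4698]  x^+=[1.2635, 2.0676, -1.5656]  P^+=[0.4495 0.6255 -0.1166; 0.6255 2.5969 -0.9098; -0.1166 -0.9098 3.3653]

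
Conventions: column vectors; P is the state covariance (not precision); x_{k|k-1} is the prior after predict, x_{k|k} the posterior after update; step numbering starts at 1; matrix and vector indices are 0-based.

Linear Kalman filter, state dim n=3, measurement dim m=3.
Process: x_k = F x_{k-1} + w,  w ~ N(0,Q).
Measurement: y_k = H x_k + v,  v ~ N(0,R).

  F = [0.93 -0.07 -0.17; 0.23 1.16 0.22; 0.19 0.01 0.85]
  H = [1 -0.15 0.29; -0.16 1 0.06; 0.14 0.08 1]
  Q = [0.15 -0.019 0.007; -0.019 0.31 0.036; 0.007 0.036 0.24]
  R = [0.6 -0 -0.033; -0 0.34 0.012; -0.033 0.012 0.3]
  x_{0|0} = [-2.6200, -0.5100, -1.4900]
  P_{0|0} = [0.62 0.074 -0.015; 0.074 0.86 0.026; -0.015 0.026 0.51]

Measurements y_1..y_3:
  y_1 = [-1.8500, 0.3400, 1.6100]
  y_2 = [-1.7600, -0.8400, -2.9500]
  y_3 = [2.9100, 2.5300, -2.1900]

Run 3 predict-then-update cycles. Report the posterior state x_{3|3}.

x_post = [0.4211, 1.0493, -1.4948]

step 1: x^-=[-2.1476, -1.5220, -1.7694]  P^-=[0.7009 0.0953 0.0290; 0.0953 1.5759 0.2071; 0.0290 0.2071 0.6268]  S=[1.3593 -0.1814 0.2375; -0.1814 1.9299 0.3758; 0.2375 0.3758 0.9940]  K=[0.5175 0.0416 -0.0038; 0.0436 0.8132 0.0307; 0.0193 0.0003 0.6466]  nu=[0.5824, 1.6245, 3.8018]  x^+=[-1.7932, -0.0587, 0.7006]  P^+=[0.3424 0.0732 -0.0715; 0.0732 0.2895 -0.0159; -0.0715 -0.0159 0.2046]
step 2: x^-=[-1.7827, -0.3264, 0.2542]  P^-=[0.4661 0.0924 -0.0158; 0.0924 0.7513 0.0762; -0.0158 0.0762 0.3771]  S=[1.0713 -0.0649 0.1119; -0.0649 1.0845 0.1750; 0.1119 0.1750 0.7009]  K=[0.4199 0.0400 0.0040; 0.0390 0.6797 0.0370; 0.0209 0.0079 0.5383]  nu=[-0.1000, -0.8141, -2.9286]  x^+=[-1.8690, -0.9920, -1.3307]  P^+=[0.2772 0.0614 -0.0559; 0.0614 0.2420 -0.0100; -0.0559 -0.0100 0.1695]
step 3: x^-=[-1.4425, -1.8733, -1.4961]  P^-=[0.4053 0.0724 -0.0107; 0.0724 0.6805 0.0732; -0.0107 0.0732 0.3545]  S=[1.0162 -0.0662 0.1023; -0.0662 1.0179 0.1630; 0.1023 0.1630 0.6772]  K=[0.3860 0.0301 0.0110; 0.0304 0.6569 0.0407; 0.0281 0.0126 0.5227]  nu=[4.5054, 4.2623, -0.3420]  x^+=[0.4211, 1.0493, -1.4948]  P^+=[0.2535 0.0539 -0.0489; 0.0539 0.2329 -0.0071; -0.0489 -0.0071 0.1634]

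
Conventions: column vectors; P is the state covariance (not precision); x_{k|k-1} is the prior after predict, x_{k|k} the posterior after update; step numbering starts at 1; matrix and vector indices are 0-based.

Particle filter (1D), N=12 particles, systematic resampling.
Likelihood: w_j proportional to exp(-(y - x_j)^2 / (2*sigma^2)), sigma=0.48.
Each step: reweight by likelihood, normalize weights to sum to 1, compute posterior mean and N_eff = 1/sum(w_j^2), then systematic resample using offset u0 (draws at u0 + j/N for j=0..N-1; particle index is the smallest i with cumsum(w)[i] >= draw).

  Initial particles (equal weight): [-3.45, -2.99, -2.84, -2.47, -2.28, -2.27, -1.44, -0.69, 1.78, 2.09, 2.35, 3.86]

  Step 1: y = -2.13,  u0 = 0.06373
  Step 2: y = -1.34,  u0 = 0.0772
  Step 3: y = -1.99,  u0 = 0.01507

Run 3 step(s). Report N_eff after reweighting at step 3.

step 1: w=[0.0063, 0.0556, 0.0927, 0.2153, 0.2635, 0.2652, 0.0985, 0.0031, 0.0000, 0.0000, 0.0000, 0.0000]  mean=-2.3294  Neff=4.8193  idx=[2, 2, 3, 3, 4, 4, 4, 5, 5, 5, 5, 6]
step 2: w=[0.0035, 0.0035, 0.0288, 0.0288, 0.0677, 0.0677, 0.0677, 0.0705, 0.0705, 0.0705, 0.0705, 0.4505]  mean=-1.9136  Neff=4.1972  idx=[4, 5, 6, 7, 9, 10, 11, 11, 11, 11, 11, 11]
step 3: w=[0.1023, 0.1023, 0.1023, 0.1036, 0.1036, 0.1036, 0.0637, 0.0637, 0.0637, 0.0637, 0.0637, 0.0637]  mean=-1.9558  Neff=11.3688  idx=[0, 0, 1, 2, 3, 4, 5, 5, 7, 8, 9, 10]

N_eff = 11.3688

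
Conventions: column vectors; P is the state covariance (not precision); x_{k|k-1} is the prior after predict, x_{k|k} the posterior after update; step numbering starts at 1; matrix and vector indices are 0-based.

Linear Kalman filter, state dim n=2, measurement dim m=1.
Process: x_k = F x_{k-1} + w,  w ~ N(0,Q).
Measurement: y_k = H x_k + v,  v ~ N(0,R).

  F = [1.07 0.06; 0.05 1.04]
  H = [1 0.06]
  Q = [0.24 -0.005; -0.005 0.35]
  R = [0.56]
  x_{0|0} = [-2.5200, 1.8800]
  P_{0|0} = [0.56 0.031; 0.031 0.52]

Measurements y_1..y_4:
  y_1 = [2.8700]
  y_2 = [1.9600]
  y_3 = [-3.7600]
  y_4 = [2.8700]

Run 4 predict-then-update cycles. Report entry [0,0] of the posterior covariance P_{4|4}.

P_post[0,0] = 0.2816

step 1: x^-=[-2.5836, 1.8292]  P^-=[0.8870 0.0920; 0.0920 0.9171]  S=[1.4613]  K=[0.6108; 0.1006]  nu=[5.3438]  x^+=[0.6802, 2.3668]  P^+=[0.3419 0.0022; 0.0022 0.9023]
step 2: x^-=[0.8698, 2.4955]  P^-=[0.6350 0.0721; 0.0721 1.3270]  S=[1.2084]  K=[0.5290; 0.1255]  nu=[0.9405]  x^+=[1.3673, 2.6136]  P^+=[0.2968 -0.0082; -0.0082 1.3079]
step 3: x^-=[1.6199, 2.7865]  P^-=[0.5834 0.0834; 0.0834 1.7646]  S=[1.1598]  K=[0.5074; 0.1632]  nu=[-5.5471]  x^+=[-1.1945, 1.8814]  P^+=[0.2849 -0.0127; -0.0127 1.7337]
step 4: x^-=[-1.1652, 1.8969]  P^-=[0.5708 0.1043; 0.1043 2.2245]  S=[1.1513]  K=[0.5012; 0.2065]  nu=[3.9214]  x^+=[0.8002, 2.7068]  P^+=[0.2816 -0.0149; -0.0149 2.1754]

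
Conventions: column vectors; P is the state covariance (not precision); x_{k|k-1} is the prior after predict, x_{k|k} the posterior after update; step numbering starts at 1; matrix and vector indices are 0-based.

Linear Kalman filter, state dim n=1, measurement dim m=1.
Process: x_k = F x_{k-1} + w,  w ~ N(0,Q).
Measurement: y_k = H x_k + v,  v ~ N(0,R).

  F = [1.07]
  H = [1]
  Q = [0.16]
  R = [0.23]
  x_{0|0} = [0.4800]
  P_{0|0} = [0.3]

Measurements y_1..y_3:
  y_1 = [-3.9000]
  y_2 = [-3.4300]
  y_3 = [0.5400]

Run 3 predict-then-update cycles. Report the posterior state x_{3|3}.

step 1: x^-=[0.5136]  P^-=[0.5035]  S=[0.7335]  K=[0.6864]  nu=[-4.4136]  x^+=[-2.5160]  P^+=[0.1579]
step 2: x^-=[-2.6921]  P^-=[0.3408]  S=[0.5708]  K=[0.5970]  nu=[-0.7379]  x^+=[-3.1326]  P^+=[0.1373]
step 3: x^-=[-3.3519]  P^-=[0.3172]  S=[0.5472]  K=[0.5797]  nu=[3.8919]  x^+=[-1.0958]  P^+=[0.1333]

x_post = [-1.0958]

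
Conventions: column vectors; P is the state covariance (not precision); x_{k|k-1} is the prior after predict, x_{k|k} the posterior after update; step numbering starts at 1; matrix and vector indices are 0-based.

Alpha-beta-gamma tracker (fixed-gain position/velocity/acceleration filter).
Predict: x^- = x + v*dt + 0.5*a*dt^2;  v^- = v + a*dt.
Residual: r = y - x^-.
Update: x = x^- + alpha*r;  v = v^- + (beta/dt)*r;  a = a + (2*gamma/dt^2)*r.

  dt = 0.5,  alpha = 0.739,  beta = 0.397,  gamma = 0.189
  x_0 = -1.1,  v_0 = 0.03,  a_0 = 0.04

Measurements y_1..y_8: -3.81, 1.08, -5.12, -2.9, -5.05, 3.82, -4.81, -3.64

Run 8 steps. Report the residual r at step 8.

resid = -3.1511

step 1: x_pred=-1.0800  r=-2.7300  x^+=-3.0975  v^+=-2.1176  a^+=-4.0878
step 2: x_pred=-4.6672  r=5.7472  x^+=-0.4200  v^+=0.4018  a^+=4.6021
step 3: x_pred=0.3561  r=-5.4761  x^+=-3.6907  v^+=-1.6452  a^+=-3.6778
step 4: x_pred=-4.9731  r=2.0731  x^+=-3.4411  v^+=-1.8381  a^+=-0.5434
step 5: x_pred=-4.4280  r=-0.6220  x^+=-4.8877  v^+=-2.6036  a^+=-1.4838
step 6: x_pred=-6.3750  r=10.1950  x^+=1.1591  v^+=4.7493  a^+=13.9310
step 7: x_pred=5.2751  r=-10.0851  x^+=-2.1778  v^+=3.7072  a^+=-1.3177
step 8: x_pred=-0.4889  r=-3.1511  x^+=-2.8176  v^+=0.5464  a^+=-6.0822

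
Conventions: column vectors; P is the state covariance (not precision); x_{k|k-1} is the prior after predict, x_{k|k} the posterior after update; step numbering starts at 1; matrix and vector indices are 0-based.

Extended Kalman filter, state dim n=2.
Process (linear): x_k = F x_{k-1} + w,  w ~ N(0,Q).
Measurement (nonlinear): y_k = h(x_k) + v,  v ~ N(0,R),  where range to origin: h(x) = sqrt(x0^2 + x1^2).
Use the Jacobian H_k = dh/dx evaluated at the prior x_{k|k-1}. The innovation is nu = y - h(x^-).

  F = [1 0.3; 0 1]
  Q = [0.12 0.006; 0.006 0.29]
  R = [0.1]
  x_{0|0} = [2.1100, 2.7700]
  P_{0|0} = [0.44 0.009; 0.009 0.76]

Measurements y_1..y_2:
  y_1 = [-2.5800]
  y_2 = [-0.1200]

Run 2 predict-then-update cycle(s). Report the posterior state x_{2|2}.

step 1: x^-=[2.9410, 2.7700]  P^-=[0.6338 0.2430; 0.2430 1.0500]  H_jac=[0.7280 0.6856]  S=[1.1720]  K=[0.5358; 0.7652]  nu=[-6.6201]  x^+=[-0.6062, -2.2956]  P^+=[0.2973 -0.2375; -0.2375 0.3638]
step 2: x^-=[-1.2948, -2.2956]  P^-=[0.3075 -0.1224; -0.1224 0.6538]  H_jac=[-0.4913 -0.8710]  S=[0.5655]  K=[-0.0787; -0.9007]  nu=[-2.7556]  x^+=[-1.0780, 0.1863]  P^+=[0.3040 -0.1625; -0.1625 0.1950]

x_post = [-1.0780, 0.1863]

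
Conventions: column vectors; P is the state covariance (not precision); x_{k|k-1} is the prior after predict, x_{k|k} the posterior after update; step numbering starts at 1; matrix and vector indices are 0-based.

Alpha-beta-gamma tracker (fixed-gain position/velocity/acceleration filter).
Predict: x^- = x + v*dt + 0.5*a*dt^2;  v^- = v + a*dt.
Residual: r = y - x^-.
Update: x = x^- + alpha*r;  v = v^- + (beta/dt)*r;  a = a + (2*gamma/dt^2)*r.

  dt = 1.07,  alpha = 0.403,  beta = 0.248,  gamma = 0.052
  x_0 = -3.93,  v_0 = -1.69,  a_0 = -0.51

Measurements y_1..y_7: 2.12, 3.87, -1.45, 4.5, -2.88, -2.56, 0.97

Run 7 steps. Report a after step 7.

a_post = -0.6947

step 1: x_pred=-6.0302  r=8.1502  x^+=-2.7457  v^+=-0.3467  a^+=0.2303
step 2: x_pred=-2.9848  r=6.8548  x^+=-0.2223  v^+=1.4886  a^+=0.8530
step 3: x_pred=1.8588  r=-3.3088  x^+=0.5253  v^+=1.6344  a^+=0.5525
step 4: x_pred=2.5904  r=1.9096  x^+=3.3600  v^+=2.6681  a^+=0.7259
step 5: x_pred=6.6304  r=-9.5104  x^+=2.7977  v^+=1.2406  a^+=-0.1380
step 6: x_pred=4.0462  r=-6.6062  x^+=1.3839  v^+=-0.4382  a^+=-0.7381
step 7: x_pred=0.4925  r=0.4775  x^+=0.6849  v^+=-1.1173  a^+=-0.6947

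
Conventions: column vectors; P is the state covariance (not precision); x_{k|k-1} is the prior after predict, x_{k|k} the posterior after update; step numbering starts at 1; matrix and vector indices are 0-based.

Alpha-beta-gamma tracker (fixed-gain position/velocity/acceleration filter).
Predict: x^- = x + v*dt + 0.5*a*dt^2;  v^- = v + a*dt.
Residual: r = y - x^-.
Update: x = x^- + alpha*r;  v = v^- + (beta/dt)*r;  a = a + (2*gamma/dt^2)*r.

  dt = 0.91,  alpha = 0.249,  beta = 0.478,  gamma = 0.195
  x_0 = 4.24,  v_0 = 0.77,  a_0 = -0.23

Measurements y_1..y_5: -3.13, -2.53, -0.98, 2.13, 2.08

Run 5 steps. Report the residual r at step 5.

step 1: x_pred=4.8455  r=-7.9755  x^+=2.8596  v^+=-3.6286  a^+=-3.9861
step 2: x_pred=-2.0929  r=-0.4371  x^+=-2.2017  v^+=-7.4856  a^+=-4.1920
step 3: x_pred=-10.7493  r=9.7693  x^+=-8.3167  v^+=-6.1687  a^+=0.4090
step 4: x_pred=-13.7609  r=15.8909  x^+=-9.8041  v^+=2.5506  a^+=7.8929
step 5: x_pred=-4.2150  r=6.2950  x^+=-2.6475  v^+=13.0397  a^+=10.8576

resid = 6.2950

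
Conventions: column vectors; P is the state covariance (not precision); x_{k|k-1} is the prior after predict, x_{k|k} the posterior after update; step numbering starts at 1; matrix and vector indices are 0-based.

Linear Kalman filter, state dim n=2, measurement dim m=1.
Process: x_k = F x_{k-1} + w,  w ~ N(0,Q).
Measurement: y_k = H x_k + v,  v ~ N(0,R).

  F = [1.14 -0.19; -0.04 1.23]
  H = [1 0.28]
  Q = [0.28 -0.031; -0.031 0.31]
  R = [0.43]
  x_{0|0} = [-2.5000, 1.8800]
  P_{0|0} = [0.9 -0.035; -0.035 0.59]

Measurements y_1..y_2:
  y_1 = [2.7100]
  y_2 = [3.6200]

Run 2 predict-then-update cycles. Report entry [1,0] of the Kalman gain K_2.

step 1: x^-=[-3.2072, 2.4124]  P^-=[1.4861 -0.2593; -0.2593 1.2075]  S=[1.8656]  K=[0.7577; 0.0423]  nu=[5.2417]  x^+=[0.7643, 2.6339]  P^+=[0.4151 -0.3190; -0.3190 1.2042]
step 2: x^-=[0.3709, 3.2091]  P^-=[1.0011 -0.7811; -0.7811 2.1638]  S=[1.1634]  K=[0.6726; -0.1506]  nu=[2.3505]  x^+=[1.9518, 2.8552]  P^+=[0.4749 -0.6632; -0.6632 2.1375]

K[1,0] = -0.1506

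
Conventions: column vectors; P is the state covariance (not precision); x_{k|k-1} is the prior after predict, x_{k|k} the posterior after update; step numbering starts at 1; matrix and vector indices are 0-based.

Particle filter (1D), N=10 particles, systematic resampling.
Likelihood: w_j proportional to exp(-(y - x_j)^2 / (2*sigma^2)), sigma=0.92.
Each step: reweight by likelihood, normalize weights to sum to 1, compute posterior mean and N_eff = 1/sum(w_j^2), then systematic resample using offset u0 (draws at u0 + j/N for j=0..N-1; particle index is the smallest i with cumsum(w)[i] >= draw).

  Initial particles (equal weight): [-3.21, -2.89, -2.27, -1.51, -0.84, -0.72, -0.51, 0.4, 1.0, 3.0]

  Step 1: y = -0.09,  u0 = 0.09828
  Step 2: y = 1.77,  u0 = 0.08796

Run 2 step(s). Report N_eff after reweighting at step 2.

N_eff = 4.1565

step 1: w=[0.0008, 0.0023, 0.0145, 0.0732, 0.1727, 0.1904, 0.2169, 0.2089, 0.1193, 0.0009]  mean=-0.3400  Neff=5.6620  idx=[4, 4, 5, 5, 6, 6, 7, 7, 8, 8]
step 2: w=[0.0080, 0.0080, 0.0114, 0.0114, 0.0206, 0.0206, 0.1467, 0.1467, 0.3133, 0.3133]  mean=0.6931  Neff=4.1565  idx=[6, 6, 7, 8, 8, 8, 9, 9, 9, 9]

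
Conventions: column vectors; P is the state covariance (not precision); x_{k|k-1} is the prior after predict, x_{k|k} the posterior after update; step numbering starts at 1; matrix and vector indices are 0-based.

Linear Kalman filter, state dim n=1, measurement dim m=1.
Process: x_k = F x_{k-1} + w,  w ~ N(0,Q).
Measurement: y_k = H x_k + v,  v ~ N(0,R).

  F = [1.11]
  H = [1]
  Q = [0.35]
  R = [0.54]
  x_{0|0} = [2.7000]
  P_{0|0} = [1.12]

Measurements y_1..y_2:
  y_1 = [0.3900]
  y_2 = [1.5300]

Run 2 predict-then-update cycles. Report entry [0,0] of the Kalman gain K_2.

step 1: x^-=[2.9970]  P^-=[1.7300]  S=[2.2700]  K=[0.7621]  nu=[-2.6070]  x^+=[1.0102]  P^+=[0.4115]
step 2: x^-=[1.1213]  P^-=[0.8571]  S=[1.3971]  K=[0.6135]  nu=[0.4087]  x^+=[1.3720]  P^+=[0.3313]

K[0,0] = 0.6135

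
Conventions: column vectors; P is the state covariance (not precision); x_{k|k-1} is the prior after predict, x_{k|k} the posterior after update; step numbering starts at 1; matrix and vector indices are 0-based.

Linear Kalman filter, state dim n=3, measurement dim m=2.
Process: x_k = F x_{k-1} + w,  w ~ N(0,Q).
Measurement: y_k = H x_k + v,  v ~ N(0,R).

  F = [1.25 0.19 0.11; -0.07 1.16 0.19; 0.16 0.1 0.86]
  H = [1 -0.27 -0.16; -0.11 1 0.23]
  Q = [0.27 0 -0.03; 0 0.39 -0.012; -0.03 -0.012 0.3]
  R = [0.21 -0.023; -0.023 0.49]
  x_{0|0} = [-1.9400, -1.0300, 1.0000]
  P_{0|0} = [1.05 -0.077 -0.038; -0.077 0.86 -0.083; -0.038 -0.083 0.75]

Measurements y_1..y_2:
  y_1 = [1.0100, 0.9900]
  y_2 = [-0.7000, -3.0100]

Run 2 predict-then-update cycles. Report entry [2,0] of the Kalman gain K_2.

K[2,0] = 0.0877

step 1: x^-=[-2.5107, -0.8690, 0.4466]  P^-=[1.9003 -0.0196 0.1993; -0.0196 1.5564 0.1016; 0.1993 0.1016 0.8630]  S=[2.2014 -0.6774; -0.6774 2.1560]  K=[0.9133 0.2022; 0.0206 0.7402; 0.0610 0.1481]  nu=[3.3575, 1.4801]  x^+=[0.8551, 0.2957, 0.8705]  P^+=[0.2259 0.0771 0.1122; 0.0771 0.3949 -0.1050; 0.1122 -0.1050 0.8197]
step 2: x^-=[1.2209, 0.4486, 0.9151]  P^-=[0.7103 0.2038 0.2165; 0.2038 0.8902 0.0689; 0.2165 0.0689 0.9313]  S=[0.8356 -0.1276; -0.1276 1.4140]  K=[0.7723 0.1938; 0.0390 0.6285; 0.0877 0.1913]  nu=[-1.6533, -3.5347]  x^+=[-0.7409, -1.8374, 0.0939]  P^+=[0.1970 0.0693 0.1285; 0.0693 0.3367 -0.0960; 0.1285 -0.0960 0.8774]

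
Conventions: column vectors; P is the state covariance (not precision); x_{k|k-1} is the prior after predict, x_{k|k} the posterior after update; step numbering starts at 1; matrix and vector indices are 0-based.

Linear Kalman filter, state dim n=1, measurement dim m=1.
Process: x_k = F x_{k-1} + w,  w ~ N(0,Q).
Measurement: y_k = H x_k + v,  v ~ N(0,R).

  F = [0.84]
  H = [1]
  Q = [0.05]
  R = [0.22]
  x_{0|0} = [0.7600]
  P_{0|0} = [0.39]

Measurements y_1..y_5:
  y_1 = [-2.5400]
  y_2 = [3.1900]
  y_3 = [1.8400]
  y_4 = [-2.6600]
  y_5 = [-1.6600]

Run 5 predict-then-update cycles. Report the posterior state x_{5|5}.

x_post = [-0.6851]

step 1: x^-=[0.6384]  P^-=[0.3252]  S=[0.5452]  K=[0.5965]  nu=[-3.1784]  x^+=[-1.2574]  P^+=[0.1312]
step 2: x^-=[-1.0562]  P^-=[0.1426]  S=[0.3626]  K=[0.3933]  nu=[4.2462]  x^+=[0.6136]  P^+=[0.0865]
step 3: x^-=[0.5154]  P^-=[0.1110]  S=[0.3310]  K=[0.3354]  nu=[1.3246]  x^+=[0.9598]  P^+=[0.0738]
step 4: x^-=[0.8062]  P^-=[0.1021]  S=[0.3221]  K=[0.3169]  nu=[-3.4662]  x^+=[-0.2923]  P^+=[0.0697]
step 5: x^-=[-0.2455]  P^-=[0.0992]  S=[0.3192]  K=[0.3108]  nu=[-1.4145]  x^+=[-0.6851]  P^+=[0.0684]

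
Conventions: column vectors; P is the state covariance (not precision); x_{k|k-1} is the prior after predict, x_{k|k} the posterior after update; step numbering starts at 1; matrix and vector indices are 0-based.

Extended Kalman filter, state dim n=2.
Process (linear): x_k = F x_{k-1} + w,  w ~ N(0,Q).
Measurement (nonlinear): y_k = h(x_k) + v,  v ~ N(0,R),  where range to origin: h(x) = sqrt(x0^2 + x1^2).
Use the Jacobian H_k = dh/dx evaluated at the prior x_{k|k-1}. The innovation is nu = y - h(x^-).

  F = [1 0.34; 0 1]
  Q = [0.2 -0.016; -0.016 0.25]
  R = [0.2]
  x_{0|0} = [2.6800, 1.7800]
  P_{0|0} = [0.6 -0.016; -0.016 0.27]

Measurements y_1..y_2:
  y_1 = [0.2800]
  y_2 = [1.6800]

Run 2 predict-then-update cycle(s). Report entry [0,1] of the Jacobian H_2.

H_jac[0,1] = 0.6157

step 1: x^-=[3.2852, 1.7800]  P^-=[0.8203 0.0598; 0.0598 0.5200]  H_jac=[0.8792 0.4764]  S=[1.0023]  K=[0.7481; 0.2996]  nu=[-3.4564]  x^+=[0.6996, 0.7444]  P^+=[0.2595 -0.1648; -0.1648 0.4300]
step 2: x^-=[0.9527, 0.7444]  P^-=[0.3971 -0.0346; -0.0346 0.6800]  H_jac=[0.7880 0.6157]  S=[0.6707]  K=[0.4347; 0.5835]  nu=[0.4710]  x^+=[1.1574, 1.0192]  P^+=[0.2703 -0.2048; -0.2048 0.4516]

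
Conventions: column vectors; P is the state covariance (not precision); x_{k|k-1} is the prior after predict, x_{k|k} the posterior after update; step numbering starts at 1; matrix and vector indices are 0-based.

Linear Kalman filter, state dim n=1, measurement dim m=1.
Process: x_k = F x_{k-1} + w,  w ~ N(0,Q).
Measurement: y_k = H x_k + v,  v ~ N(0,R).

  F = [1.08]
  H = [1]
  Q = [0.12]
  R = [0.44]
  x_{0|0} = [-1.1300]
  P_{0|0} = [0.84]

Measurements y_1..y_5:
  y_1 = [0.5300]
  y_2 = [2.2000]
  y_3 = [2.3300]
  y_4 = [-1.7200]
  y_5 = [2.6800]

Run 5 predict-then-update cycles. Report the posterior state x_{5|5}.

step 1: x^-=[-1.2204]  P^-=[1.0998]  S=[1.5398]  K=[0.7142]  nu=[1.7504]  x^+=[0.0298]  P^+=[0.3143]
step 2: x^-=[0.0322]  P^-=[0.4866]  S=[0.9266]  K=[0.5251]  nu=[2.1678]  x^+=[1.1706]  P^+=[0.2311]
step 3: x^-=[1.2642]  P^-=[0.3895]  S=[0.8295]  K=[0.4696]  nu=[1.0658]  x^+=[1.7647]  P^+=[0.2066]
step 4: x^-=[1.9058]  P^-=[0.3610]  S=[0.8010]  K=[0.4507]  nu=[-3.6258]  x^+=[0.2718]  P^+=[0.1983]
step 5: x^-=[0.2935]  P^-=[0.3513]  S=[0.7913]  K=[0.4439]  nu=[2.3865]  x^+=[1.3530]  P^+=[0.1953]

x_post = [1.3530]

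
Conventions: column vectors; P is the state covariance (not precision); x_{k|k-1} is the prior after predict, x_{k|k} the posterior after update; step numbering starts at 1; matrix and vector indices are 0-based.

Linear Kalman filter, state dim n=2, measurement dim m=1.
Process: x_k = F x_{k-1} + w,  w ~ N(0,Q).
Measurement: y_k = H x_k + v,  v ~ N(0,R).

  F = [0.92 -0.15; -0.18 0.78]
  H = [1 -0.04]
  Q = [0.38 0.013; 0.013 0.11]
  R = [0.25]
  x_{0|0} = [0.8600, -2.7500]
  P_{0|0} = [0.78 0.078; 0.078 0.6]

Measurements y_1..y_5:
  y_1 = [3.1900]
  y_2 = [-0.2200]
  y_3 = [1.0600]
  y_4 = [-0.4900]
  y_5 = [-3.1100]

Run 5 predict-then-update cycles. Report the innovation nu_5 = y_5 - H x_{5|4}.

step 1: x^-=[1.2037, -2.2998]  P^-=[1.0322 -0.1283; -0.1283 0.4784]  S=[1.2932]  K=[0.8021; -0.1140]  nu=[1.8943]  x^+=[2.7232, -2.5158]  P^+=[0.2001 -0.0100; -0.0100 0.4616]
step 2: x^-=[2.8827, -2.4525]  P^-=[0.5625 -0.0816; -0.0816 0.4001]  S=[0.8197]  K=[0.6903; -0.1191]  nu=[-3.2008]  x^+=[0.6733, -2.0712]  P^+=[0.1720 -0.0142; -0.0142 0.3885]
step 3: x^-=[0.9302, -1.7368]  P^-=[0.5382 -0.0715; -0.0715 0.3559]  S=[0.7945]  K=[0.6810; -0.1080]  nu=[0.0604]  x^+=[0.9713, -1.7433]  P^+=[0.1697 -0.0131; -0.0131 0.3467]
step 4: x^-=[1.1551, -1.5346]  P^-=[0.5351 -0.0654; -0.0654 0.3301]  S=[0.7908]  K=[0.6799; -0.0994]  nu=[-1.7064]  x^+=[-0.0052, -1.3649]  P^+=[0.1695 -0.0120; -0.0120 0.3223]
step 5: x^-=[0.2000, -1.0637]  P^-=[0.5340 -0.0617; -0.0617 0.3149]  S=[0.7895]  K=[0.6796; -0.0941]  nu=[-3.3525]  x^+=[-2.0783, -0.7482]  P^+=[0.1694 -0.0112; -0.0112 0.3079]

innov = [-3.3525]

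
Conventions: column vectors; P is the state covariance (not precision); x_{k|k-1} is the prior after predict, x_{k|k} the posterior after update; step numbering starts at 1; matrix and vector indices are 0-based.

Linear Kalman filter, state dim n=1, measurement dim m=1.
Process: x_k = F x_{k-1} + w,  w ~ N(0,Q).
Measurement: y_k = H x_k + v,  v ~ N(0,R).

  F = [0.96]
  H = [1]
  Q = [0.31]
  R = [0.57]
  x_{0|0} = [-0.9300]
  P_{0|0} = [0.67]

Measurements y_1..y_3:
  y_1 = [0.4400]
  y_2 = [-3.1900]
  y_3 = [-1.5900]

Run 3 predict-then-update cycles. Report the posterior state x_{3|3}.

x_post = [-1.6164]

step 1: x^-=[-0.8928]  P^-=[0.9275]  S=[1.4975]  K=[0.6194]  nu=[1.3328]  x^+=[-0.0673]  P^+=[0.3530]
step 2: x^-=[-0.0646]  P^-=[0.6354]  S=[1.2054]  K=[0.5271]  nu=[-3.1254]  x^+=[-1.7120]  P^+=[0.3005]
step 3: x^-=[-1.6436]  P^-=[0.5869]  S=[1.1569]  K=[0.5073]  nu=[0.0536]  x^+=[-1.6164]  P^+=[0.2892]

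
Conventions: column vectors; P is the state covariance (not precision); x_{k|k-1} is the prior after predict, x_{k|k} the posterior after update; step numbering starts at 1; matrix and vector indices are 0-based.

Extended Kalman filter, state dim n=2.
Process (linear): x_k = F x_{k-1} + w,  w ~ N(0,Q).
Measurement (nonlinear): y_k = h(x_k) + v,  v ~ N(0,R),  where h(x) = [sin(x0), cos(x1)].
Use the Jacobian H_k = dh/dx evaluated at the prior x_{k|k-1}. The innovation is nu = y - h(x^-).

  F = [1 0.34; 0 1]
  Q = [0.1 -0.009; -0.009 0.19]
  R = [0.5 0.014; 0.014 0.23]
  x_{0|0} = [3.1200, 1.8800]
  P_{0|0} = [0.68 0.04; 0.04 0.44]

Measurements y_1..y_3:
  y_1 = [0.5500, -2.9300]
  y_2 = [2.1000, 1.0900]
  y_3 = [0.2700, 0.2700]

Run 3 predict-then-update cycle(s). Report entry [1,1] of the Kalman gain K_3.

K[1,1] = 0.6430

step 1: x^-=[3.7592, 1.8800]  P^-=[0.8581 0.1806; 0.1806 0.6300]  H_jac=[-0.8153 0.0000; 0.0000 -0.9526]  S=[1.0703 0.1543; 0.1543 0.8017]  K=[-0.6404 -0.0914; -0.0305 -0.7427]  nu=[1.1291, -2.6257]  x^+=[3.2760, 3.7957]  P^+=[0.3943 0.0315; 0.0315 0.1798]
step 2: x^-=[4.5666, 3.7957]  P^-=[0.5365 0.0836; 0.0836 0.3698]  H_jac=[-0.1453 0.0000; 0.0000 0.6085]  S=[0.5113 0.0066; 0.0066 0.3669]  K=[-0.1543 0.1414; -0.0317 0.6138]  nu=[3.0894, 1.8836]  x^+=[4.3562, 4.8540]  P^+=[0.5173 0.0499; 0.0499 0.2313]
step 3: x^-=[6.0066, 4.8540]  P^-=[0.6780 0.1195; 0.1195 0.4213]  H_jac=[0.9620 0.0000; 0.0000 0.9900]  S=[1.1274 0.1279; 0.1279 0.6429]  K=[0.5705 0.0706; 0.0291 0.6430]  nu=[0.5431, 0.1289]  x^+=[6.3255, 4.9526]  P^+=[0.2975 0.0245; 0.0245 0.1498]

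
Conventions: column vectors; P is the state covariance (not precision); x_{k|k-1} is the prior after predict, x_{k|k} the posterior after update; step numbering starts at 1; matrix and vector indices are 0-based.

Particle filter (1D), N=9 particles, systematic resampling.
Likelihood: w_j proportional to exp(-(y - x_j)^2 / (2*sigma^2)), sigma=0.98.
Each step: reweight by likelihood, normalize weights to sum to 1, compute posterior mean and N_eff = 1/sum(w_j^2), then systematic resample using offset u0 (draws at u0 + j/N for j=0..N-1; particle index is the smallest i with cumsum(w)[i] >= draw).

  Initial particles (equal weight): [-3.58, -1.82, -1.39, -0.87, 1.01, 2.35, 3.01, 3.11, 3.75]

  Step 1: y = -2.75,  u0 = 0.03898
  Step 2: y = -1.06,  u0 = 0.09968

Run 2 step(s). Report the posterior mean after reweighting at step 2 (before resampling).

step 1: w=[0.3721, 0.3396, 0.2034, 0.0846, 0.0003, 0.0000, 0.0000, 0.0000, 0.0000]  mean=-2.3062  Neff=3.3079  idx=[0, 0, 0, 1, 1, 1, 1, 2, 3]
step 2: w=[0.0073, 0.0073, 0.0073, 0.1481, 0.1481, 0.1481, 0.1481, 0.1891, 0.1964]  mean=-1.5909  Neff=6.1633  idx=[3, 4, 5, 5, 6, 7, 7, 8, 8]

post_mean = -1.5909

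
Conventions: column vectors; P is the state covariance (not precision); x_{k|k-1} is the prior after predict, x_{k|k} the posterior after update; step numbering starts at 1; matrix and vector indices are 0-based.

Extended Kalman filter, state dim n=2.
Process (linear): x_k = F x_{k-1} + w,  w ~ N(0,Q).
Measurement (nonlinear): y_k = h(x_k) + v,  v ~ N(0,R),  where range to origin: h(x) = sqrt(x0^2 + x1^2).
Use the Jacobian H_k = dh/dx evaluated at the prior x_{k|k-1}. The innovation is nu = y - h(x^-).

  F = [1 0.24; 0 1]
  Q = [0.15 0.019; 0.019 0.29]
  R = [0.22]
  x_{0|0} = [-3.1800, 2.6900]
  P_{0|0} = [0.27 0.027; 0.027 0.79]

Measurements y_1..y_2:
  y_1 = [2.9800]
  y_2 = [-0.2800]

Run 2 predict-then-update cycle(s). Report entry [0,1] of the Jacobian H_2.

step 1: x^-=[-2.5344, 2.6900]  P^-=[0.4785 0.2356; 0.2356 1.0800]  H_jac=[-0.6857 0.7278]  S=[0.7819]  K=[-0.2003; 0.7987]  nu=[-0.7158]  x^+=[-2.3910, 2.1183]  P^+=[0.4471 0.3607; 0.3607 0.5812]
step 2: x^-=[-1.8826, 2.1183]  P^-=[0.8037 0.5192; 0.5192 0.8712]  H_jac=[-0.6643 0.7475]  S=[0.5458]  K=[-0.2672; 0.5612]  nu=[-3.1140]  x^+=[-1.0506, 0.3708]  P^+=[0.7647 0.6010; 0.6010 0.6993]

H_jac[0,1] = 0.7475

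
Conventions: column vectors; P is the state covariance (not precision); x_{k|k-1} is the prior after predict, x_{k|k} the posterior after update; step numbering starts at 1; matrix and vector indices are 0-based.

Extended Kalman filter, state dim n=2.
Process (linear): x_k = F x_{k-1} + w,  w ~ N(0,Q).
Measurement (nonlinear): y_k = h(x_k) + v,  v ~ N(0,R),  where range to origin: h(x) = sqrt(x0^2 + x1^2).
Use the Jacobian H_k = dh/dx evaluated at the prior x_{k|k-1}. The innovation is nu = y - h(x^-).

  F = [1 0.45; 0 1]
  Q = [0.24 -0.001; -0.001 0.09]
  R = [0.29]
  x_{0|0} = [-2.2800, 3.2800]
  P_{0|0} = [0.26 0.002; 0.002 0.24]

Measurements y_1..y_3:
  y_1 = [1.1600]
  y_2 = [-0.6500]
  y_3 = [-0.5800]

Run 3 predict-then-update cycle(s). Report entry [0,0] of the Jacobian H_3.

step 1: x^-=[-0.8040, 3.2800]  P^-=[0.5504 0.1090; 0.1090 0.3300]  H_jac=[-0.2381 0.9712]  S=[0.5821]  K=[-0.0432; 0.5060]  nu=[-2.2171]  x^+=[-0.7081, 2.1580]  P^+=[0.5493 0.1217; 0.1217 0.1809]
step 2: x^-=[0.2630, 2.1580]  P^-=[0.9355 0.2022; 0.2022 0.2709]  H_jac=[0.1210 0.9927]  S=[0.6192]  K=[0.5068; 0.4738]  nu=[-2.8240]  x^+=[-1.1683, 0.8199]  P^+=[0.7764 0.0535; 0.0535 0.1319]
step 3: x^-=[-0.7994, 0.8199]  P^-=[1.0913 0.1118; 0.1118 0.2219]  H_jac=[-0.6981 0.7160]  S=[0.8238]  K=[-0.8276; 0.0981]  nu=[-1.7251]  x^+=[0.6283, 0.6506]  P^+=[0.5271 0.1787; 0.1787 0.2140]

H_jac[0,0] = -0.6981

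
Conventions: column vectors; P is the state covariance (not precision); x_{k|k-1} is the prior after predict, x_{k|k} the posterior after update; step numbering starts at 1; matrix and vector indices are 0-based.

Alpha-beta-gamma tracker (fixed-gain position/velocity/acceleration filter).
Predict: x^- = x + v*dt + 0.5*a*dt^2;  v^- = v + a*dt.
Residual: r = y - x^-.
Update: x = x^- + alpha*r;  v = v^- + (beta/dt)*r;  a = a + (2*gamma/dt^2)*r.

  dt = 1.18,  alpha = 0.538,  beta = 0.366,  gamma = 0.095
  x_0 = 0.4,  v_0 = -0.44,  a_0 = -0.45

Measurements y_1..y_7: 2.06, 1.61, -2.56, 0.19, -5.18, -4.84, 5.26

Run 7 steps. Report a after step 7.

step 1: x_pred=-0.4325  r=2.4925  x^+=0.9085  v^+=-0.1979  a^+=-0.1099
step 2: x_pred=0.5984  r=1.0116  x^+=1.1427  v^+=-0.0138  a^+=0.0281
step 3: x_pred=1.1459  r=-3.7059  x^+=-0.8479  v^+=-1.1301  a^+=-0.4775
step 4: x_pred=-2.5138  r=2.7038  x^+=-1.0592  v^+=-0.8549  a^+=-0.1086
step 5: x_pred=-2.1436  r=-3.0364  x^+=-3.7772  v^+=-1.9249  a^+=-0.5229
step 6: x_pred=-6.4126  r=1.5726  x^+=-5.5666  v^+=-2.0542  a^+=-0.3083
step 7: x_pred=-8.2051  r=13.4651  x^+=-0.9609  v^+=1.7585  a^+=1.5290

a_post = 1.5290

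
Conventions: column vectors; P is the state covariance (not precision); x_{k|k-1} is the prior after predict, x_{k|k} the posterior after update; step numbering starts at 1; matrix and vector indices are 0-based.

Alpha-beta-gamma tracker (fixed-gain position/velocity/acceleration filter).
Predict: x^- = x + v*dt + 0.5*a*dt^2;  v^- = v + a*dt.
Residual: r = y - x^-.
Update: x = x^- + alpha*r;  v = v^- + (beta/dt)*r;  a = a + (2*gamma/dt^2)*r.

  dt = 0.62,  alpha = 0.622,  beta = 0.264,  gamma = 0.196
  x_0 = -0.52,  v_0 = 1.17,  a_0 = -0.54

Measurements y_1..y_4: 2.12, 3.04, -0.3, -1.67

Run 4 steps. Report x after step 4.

step 1: x_pred=0.1016  r=2.0184  x^+=1.3570  v^+=1.6946  a^+=1.5183
step 2: x_pred=2.6995  r=0.3405  x^+=2.9113  v^+=2.7810  a^+=1.8655
step 3: x_pred=4.9940  r=-5.2940  x^+=1.7011  v^+=1.6833  a^+=-3.5332
step 4: x_pred=2.0657  r=-3.7357  x^+=-0.2579  v^+=-2.0980  a^+=-7.3428

x_post = -0.2579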